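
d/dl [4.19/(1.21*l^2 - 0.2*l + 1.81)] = (0.838 - 10.1398*l)/(1.21*l^2 - 0.2*l + 1.81)^2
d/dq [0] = 0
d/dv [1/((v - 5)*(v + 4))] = (1 - 2*v)/(v^4 - 2*v^3 - 39*v^2 + 40*v + 400)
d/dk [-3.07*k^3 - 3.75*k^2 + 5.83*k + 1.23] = -9.21*k^2 - 7.5*k + 5.83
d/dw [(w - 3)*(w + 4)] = 2*w + 1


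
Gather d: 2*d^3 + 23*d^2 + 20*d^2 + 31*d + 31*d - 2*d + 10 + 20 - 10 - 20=2*d^3 + 43*d^2 + 60*d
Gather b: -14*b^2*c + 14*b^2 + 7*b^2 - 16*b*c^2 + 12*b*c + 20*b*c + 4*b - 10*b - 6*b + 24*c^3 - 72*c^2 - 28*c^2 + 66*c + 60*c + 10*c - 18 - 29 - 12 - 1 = b^2*(21 - 14*c) + b*(-16*c^2 + 32*c - 12) + 24*c^3 - 100*c^2 + 136*c - 60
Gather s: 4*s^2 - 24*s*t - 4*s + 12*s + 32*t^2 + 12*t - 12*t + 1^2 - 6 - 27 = 4*s^2 + s*(8 - 24*t) + 32*t^2 - 32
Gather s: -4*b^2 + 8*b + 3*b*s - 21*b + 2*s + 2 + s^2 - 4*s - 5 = -4*b^2 - 13*b + s^2 + s*(3*b - 2) - 3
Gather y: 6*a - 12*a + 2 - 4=-6*a - 2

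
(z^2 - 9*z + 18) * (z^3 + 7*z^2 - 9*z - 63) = z^5 - 2*z^4 - 54*z^3 + 144*z^2 + 405*z - 1134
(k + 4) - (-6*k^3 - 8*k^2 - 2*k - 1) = 6*k^3 + 8*k^2 + 3*k + 5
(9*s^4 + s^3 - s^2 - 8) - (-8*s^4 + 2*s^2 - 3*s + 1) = 17*s^4 + s^3 - 3*s^2 + 3*s - 9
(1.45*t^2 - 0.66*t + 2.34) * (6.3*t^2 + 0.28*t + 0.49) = 9.135*t^4 - 3.752*t^3 + 15.2677*t^2 + 0.3318*t + 1.1466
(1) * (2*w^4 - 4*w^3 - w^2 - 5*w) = 2*w^4 - 4*w^3 - w^2 - 5*w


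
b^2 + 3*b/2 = b*(b + 3/2)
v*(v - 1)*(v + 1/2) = v^3 - v^2/2 - v/2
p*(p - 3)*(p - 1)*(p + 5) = p^4 + p^3 - 17*p^2 + 15*p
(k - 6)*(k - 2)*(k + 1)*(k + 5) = k^4 - 2*k^3 - 31*k^2 + 32*k + 60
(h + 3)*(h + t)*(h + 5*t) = h^3 + 6*h^2*t + 3*h^2 + 5*h*t^2 + 18*h*t + 15*t^2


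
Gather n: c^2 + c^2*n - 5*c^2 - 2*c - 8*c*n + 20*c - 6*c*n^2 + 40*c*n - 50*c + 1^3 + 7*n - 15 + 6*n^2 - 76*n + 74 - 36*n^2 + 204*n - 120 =-4*c^2 - 32*c + n^2*(-6*c - 30) + n*(c^2 + 32*c + 135) - 60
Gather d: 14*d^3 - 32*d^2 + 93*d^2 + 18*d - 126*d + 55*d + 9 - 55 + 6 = 14*d^3 + 61*d^2 - 53*d - 40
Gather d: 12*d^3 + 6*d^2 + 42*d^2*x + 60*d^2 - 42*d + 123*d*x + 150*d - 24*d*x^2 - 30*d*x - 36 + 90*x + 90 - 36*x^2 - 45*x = 12*d^3 + d^2*(42*x + 66) + d*(-24*x^2 + 93*x + 108) - 36*x^2 + 45*x + 54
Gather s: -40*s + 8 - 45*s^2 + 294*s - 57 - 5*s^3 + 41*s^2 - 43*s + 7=-5*s^3 - 4*s^2 + 211*s - 42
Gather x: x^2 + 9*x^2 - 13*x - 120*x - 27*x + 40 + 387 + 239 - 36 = 10*x^2 - 160*x + 630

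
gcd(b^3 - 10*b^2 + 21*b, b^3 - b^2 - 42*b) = b^2 - 7*b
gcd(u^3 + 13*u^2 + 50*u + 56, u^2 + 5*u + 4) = u + 4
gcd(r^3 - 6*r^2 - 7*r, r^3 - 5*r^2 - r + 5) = r + 1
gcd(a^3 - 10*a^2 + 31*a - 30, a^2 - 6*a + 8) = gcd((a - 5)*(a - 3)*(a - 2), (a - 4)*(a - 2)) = a - 2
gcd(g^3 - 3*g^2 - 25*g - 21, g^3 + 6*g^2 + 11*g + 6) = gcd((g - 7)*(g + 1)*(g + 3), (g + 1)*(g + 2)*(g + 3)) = g^2 + 4*g + 3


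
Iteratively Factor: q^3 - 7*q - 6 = (q + 2)*(q^2 - 2*q - 3) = (q - 3)*(q + 2)*(q + 1)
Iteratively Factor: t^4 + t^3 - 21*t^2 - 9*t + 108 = (t - 3)*(t^3 + 4*t^2 - 9*t - 36) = (t - 3)*(t + 3)*(t^2 + t - 12) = (t - 3)^2*(t + 3)*(t + 4)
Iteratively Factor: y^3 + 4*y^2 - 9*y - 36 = (y + 3)*(y^2 + y - 12) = (y + 3)*(y + 4)*(y - 3)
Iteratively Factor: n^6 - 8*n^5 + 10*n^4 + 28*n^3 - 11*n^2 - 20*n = (n - 1)*(n^5 - 7*n^4 + 3*n^3 + 31*n^2 + 20*n) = (n - 1)*(n + 1)*(n^4 - 8*n^3 + 11*n^2 + 20*n) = (n - 1)*(n + 1)^2*(n^3 - 9*n^2 + 20*n) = (n - 4)*(n - 1)*(n + 1)^2*(n^2 - 5*n) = n*(n - 4)*(n - 1)*(n + 1)^2*(n - 5)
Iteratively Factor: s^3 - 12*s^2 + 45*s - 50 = (s - 5)*(s^2 - 7*s + 10) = (s - 5)^2*(s - 2)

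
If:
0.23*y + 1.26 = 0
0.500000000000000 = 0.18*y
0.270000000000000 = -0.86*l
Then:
No Solution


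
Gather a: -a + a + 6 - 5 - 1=0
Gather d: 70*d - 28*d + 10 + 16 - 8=42*d + 18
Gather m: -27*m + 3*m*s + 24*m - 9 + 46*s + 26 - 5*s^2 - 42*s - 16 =m*(3*s - 3) - 5*s^2 + 4*s + 1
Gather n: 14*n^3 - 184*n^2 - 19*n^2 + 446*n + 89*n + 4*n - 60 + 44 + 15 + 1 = 14*n^3 - 203*n^2 + 539*n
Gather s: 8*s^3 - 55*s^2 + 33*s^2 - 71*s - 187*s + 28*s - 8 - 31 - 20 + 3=8*s^3 - 22*s^2 - 230*s - 56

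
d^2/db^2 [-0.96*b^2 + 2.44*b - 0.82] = -1.92000000000000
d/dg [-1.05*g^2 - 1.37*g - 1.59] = -2.1*g - 1.37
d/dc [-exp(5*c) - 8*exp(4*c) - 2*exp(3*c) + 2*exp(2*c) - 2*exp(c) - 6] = (-5*exp(4*c) - 32*exp(3*c) - 6*exp(2*c) + 4*exp(c) - 2)*exp(c)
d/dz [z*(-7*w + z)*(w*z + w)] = w*(-14*w*z - 7*w + 3*z^2 + 2*z)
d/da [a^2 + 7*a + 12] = 2*a + 7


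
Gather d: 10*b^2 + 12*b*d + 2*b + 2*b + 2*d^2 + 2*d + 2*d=10*b^2 + 4*b + 2*d^2 + d*(12*b + 4)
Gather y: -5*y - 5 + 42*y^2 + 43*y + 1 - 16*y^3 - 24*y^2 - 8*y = -16*y^3 + 18*y^2 + 30*y - 4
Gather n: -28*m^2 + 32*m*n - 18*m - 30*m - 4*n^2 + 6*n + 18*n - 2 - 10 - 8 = -28*m^2 - 48*m - 4*n^2 + n*(32*m + 24) - 20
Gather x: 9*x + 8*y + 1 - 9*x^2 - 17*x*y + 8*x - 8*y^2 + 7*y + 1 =-9*x^2 + x*(17 - 17*y) - 8*y^2 + 15*y + 2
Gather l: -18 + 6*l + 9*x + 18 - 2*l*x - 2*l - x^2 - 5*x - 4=l*(4 - 2*x) - x^2 + 4*x - 4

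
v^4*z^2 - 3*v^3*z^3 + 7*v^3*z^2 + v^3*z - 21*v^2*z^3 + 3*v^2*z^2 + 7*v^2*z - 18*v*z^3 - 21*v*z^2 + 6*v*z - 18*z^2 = (v + 6)*(v - 3*z)*(v*z + 1)*(v*z + z)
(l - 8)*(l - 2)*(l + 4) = l^3 - 6*l^2 - 24*l + 64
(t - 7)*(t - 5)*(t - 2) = t^3 - 14*t^2 + 59*t - 70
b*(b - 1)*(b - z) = b^3 - b^2*z - b^2 + b*z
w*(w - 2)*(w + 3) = w^3 + w^2 - 6*w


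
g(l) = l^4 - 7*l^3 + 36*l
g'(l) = 4*l^3 - 21*l^2 + 36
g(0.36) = 12.65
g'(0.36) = 33.47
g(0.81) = 25.87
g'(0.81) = 24.35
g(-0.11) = -3.95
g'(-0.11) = 35.74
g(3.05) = -2.27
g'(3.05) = -45.86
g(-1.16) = -29.02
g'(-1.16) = 1.50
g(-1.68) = -19.32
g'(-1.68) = -42.24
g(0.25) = 8.89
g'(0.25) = 34.75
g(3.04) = -1.81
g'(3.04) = -45.70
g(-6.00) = 2592.00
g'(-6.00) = -1584.00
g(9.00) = 1782.00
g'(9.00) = 1251.00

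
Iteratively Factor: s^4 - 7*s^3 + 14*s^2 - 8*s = (s - 4)*(s^3 - 3*s^2 + 2*s) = (s - 4)*(s - 1)*(s^2 - 2*s) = s*(s - 4)*(s - 1)*(s - 2)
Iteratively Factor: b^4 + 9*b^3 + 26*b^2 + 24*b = (b + 4)*(b^3 + 5*b^2 + 6*b) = (b + 3)*(b + 4)*(b^2 + 2*b) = b*(b + 3)*(b + 4)*(b + 2)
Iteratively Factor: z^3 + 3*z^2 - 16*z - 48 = (z + 4)*(z^2 - z - 12) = (z - 4)*(z + 4)*(z + 3)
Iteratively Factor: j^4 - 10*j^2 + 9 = (j + 1)*(j^3 - j^2 - 9*j + 9) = (j - 1)*(j + 1)*(j^2 - 9) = (j - 3)*(j - 1)*(j + 1)*(j + 3)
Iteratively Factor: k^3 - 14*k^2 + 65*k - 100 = (k - 5)*(k^2 - 9*k + 20) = (k - 5)^2*(k - 4)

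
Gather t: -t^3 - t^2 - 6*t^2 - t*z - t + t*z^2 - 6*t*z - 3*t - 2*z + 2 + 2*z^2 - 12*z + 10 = -t^3 - 7*t^2 + t*(z^2 - 7*z - 4) + 2*z^2 - 14*z + 12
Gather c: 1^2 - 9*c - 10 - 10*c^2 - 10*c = -10*c^2 - 19*c - 9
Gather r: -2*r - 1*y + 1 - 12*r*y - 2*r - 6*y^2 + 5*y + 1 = r*(-12*y - 4) - 6*y^2 + 4*y + 2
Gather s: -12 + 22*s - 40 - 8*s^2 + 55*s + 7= -8*s^2 + 77*s - 45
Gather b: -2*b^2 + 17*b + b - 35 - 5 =-2*b^2 + 18*b - 40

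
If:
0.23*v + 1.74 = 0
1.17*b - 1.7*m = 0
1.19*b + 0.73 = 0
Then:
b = -0.61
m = -0.42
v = -7.57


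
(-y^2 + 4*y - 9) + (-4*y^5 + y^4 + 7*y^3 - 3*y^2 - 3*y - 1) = -4*y^5 + y^4 + 7*y^3 - 4*y^2 + y - 10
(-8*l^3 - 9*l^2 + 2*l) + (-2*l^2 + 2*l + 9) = -8*l^3 - 11*l^2 + 4*l + 9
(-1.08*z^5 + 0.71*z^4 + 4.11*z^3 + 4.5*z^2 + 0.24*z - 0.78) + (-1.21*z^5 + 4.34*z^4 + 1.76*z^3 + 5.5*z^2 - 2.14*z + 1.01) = -2.29*z^5 + 5.05*z^4 + 5.87*z^3 + 10.0*z^2 - 1.9*z + 0.23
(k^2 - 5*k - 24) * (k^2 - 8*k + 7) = k^4 - 13*k^3 + 23*k^2 + 157*k - 168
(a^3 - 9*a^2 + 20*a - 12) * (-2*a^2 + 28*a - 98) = -2*a^5 + 46*a^4 - 390*a^3 + 1466*a^2 - 2296*a + 1176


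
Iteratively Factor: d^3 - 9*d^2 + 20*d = (d)*(d^2 - 9*d + 20) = d*(d - 4)*(d - 5)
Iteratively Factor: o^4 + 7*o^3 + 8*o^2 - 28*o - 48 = (o + 4)*(o^3 + 3*o^2 - 4*o - 12) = (o + 3)*(o + 4)*(o^2 - 4) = (o + 2)*(o + 3)*(o + 4)*(o - 2)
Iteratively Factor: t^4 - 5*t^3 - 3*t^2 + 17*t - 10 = (t - 1)*(t^3 - 4*t^2 - 7*t + 10) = (t - 5)*(t - 1)*(t^2 + t - 2) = (t - 5)*(t - 1)^2*(t + 2)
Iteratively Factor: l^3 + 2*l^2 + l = (l + 1)*(l^2 + l) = (l + 1)^2*(l)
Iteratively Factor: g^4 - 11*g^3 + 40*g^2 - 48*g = (g - 4)*(g^3 - 7*g^2 + 12*g) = (g - 4)*(g - 3)*(g^2 - 4*g) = g*(g - 4)*(g - 3)*(g - 4)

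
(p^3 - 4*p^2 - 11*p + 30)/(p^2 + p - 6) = p - 5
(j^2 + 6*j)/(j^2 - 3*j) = (j + 6)/(j - 3)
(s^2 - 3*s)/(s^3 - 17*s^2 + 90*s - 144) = s/(s^2 - 14*s + 48)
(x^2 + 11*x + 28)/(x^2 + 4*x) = (x + 7)/x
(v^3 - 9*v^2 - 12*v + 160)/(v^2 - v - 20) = v - 8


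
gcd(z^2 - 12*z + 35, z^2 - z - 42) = z - 7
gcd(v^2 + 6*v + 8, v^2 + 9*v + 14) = v + 2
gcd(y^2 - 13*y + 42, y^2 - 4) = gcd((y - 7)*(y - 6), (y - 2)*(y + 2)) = 1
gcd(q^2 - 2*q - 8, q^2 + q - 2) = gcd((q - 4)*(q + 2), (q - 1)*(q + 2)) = q + 2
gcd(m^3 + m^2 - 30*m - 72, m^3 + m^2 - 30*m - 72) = m^3 + m^2 - 30*m - 72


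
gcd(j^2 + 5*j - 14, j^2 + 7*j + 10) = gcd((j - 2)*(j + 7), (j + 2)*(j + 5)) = 1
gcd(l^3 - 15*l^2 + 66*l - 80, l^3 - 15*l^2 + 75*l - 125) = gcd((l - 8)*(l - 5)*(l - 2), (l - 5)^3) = l - 5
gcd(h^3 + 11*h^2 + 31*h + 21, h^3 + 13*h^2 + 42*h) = h + 7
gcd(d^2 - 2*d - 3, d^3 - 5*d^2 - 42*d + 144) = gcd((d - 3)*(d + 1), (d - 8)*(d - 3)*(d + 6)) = d - 3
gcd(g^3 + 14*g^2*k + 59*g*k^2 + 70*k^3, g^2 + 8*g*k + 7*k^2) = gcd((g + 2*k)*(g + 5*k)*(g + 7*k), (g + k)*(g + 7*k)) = g + 7*k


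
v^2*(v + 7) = v^3 + 7*v^2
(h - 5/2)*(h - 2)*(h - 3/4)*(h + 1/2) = h^4 - 19*h^3/4 + 23*h^2/4 + 7*h/16 - 15/8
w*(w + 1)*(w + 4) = w^3 + 5*w^2 + 4*w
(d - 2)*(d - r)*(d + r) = d^3 - 2*d^2 - d*r^2 + 2*r^2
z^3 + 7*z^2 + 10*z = z*(z + 2)*(z + 5)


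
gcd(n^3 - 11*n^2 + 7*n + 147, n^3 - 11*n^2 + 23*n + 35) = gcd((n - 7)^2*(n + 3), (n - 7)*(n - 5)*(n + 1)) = n - 7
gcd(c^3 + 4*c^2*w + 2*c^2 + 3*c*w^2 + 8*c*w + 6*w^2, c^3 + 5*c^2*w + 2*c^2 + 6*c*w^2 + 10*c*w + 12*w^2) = c^2 + 3*c*w + 2*c + 6*w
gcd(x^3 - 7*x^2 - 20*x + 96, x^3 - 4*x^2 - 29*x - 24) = x - 8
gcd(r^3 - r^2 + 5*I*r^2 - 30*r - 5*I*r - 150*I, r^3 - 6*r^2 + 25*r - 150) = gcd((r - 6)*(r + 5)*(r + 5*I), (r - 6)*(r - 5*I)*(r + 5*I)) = r^2 + r*(-6 + 5*I) - 30*I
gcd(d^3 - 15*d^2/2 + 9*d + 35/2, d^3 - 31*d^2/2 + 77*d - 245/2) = d^2 - 17*d/2 + 35/2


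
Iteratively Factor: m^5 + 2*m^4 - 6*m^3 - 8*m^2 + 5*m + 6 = (m + 3)*(m^4 - m^3 - 3*m^2 + m + 2) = (m - 1)*(m + 3)*(m^3 - 3*m - 2) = (m - 1)*(m + 1)*(m + 3)*(m^2 - m - 2) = (m - 1)*(m + 1)^2*(m + 3)*(m - 2)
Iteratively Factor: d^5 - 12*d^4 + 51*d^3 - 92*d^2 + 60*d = (d - 3)*(d^4 - 9*d^3 + 24*d^2 - 20*d) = (d - 5)*(d - 3)*(d^3 - 4*d^2 + 4*d) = (d - 5)*(d - 3)*(d - 2)*(d^2 - 2*d) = (d - 5)*(d - 3)*(d - 2)^2*(d)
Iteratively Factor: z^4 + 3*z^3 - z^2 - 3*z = (z)*(z^3 + 3*z^2 - z - 3) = z*(z + 3)*(z^2 - 1) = z*(z - 1)*(z + 3)*(z + 1)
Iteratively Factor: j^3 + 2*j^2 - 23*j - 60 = (j + 3)*(j^2 - j - 20) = (j + 3)*(j + 4)*(j - 5)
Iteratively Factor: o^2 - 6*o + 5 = (o - 5)*(o - 1)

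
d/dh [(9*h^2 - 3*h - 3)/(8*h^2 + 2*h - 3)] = 3*(14*h^2 - 2*h + 5)/(64*h^4 + 32*h^3 - 44*h^2 - 12*h + 9)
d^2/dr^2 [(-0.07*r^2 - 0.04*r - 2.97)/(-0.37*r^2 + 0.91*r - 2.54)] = (1.38777878078145e-17*r^4 + 0.05809*r^3 + 2.044842*r^2 - 6.225546*r + 0.424638)/(0.050653*r^6 - 0.373737*r^5 + 1.962369*r^4 - 5.884879*r^3 + 13.471398*r^2 - 17.612868*r + 16.387064)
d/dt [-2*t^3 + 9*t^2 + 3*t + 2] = -6*t^2 + 18*t + 3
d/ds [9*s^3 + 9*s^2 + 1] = 9*s*(3*s + 2)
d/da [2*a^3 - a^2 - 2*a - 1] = 6*a^2 - 2*a - 2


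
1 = 1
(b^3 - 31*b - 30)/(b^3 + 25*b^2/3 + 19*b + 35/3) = 3*(b - 6)/(3*b + 7)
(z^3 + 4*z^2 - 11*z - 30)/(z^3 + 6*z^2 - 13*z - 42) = (z + 5)/(z + 7)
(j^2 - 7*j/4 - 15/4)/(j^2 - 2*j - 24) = (-4*j^2 + 7*j + 15)/(4*(-j^2 + 2*j + 24))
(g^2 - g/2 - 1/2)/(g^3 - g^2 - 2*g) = (-2*g^2 + g + 1)/(2*g*(-g^2 + g + 2))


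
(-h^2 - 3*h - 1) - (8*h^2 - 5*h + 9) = -9*h^2 + 2*h - 10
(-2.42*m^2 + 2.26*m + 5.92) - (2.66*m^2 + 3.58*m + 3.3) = -5.08*m^2 - 1.32*m + 2.62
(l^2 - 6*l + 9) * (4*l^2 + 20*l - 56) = 4*l^4 - 4*l^3 - 140*l^2 + 516*l - 504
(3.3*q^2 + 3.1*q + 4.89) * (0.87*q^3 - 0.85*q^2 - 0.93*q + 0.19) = 2.871*q^5 - 0.108*q^4 - 1.4497*q^3 - 6.4125*q^2 - 3.9587*q + 0.9291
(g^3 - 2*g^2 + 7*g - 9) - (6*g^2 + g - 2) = g^3 - 8*g^2 + 6*g - 7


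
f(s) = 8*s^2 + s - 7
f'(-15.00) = -239.00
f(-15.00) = 1778.00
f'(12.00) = 193.00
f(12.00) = 1157.00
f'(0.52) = 9.32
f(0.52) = -4.32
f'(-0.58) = -8.28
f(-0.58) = -4.89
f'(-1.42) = -21.72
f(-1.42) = 7.71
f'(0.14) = 3.24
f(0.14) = -6.70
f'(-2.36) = -36.76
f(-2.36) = 35.20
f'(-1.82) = -28.12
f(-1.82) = 17.68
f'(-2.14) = -33.24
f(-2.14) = 27.50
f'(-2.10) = -32.60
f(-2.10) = 26.18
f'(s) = 16*s + 1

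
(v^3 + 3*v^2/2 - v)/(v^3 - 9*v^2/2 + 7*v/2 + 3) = v*(2*v^2 + 3*v - 2)/(2*v^3 - 9*v^2 + 7*v + 6)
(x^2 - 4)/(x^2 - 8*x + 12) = (x + 2)/(x - 6)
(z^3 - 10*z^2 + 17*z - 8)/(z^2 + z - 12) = (z^3 - 10*z^2 + 17*z - 8)/(z^2 + z - 12)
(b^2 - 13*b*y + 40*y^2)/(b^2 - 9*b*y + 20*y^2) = (-b + 8*y)/(-b + 4*y)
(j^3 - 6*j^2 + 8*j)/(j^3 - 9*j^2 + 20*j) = (j - 2)/(j - 5)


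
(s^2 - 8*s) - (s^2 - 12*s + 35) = 4*s - 35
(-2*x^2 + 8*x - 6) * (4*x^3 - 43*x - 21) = -8*x^5 + 32*x^4 + 62*x^3 - 302*x^2 + 90*x + 126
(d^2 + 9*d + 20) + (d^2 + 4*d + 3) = 2*d^2 + 13*d + 23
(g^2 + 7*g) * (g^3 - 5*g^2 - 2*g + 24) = g^5 + 2*g^4 - 37*g^3 + 10*g^2 + 168*g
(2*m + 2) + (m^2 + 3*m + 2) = m^2 + 5*m + 4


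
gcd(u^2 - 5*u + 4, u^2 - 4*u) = u - 4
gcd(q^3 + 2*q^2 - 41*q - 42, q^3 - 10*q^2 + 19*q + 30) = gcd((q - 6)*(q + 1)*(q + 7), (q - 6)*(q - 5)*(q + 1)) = q^2 - 5*q - 6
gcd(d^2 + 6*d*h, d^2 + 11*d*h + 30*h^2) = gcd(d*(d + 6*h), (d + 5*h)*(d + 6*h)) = d + 6*h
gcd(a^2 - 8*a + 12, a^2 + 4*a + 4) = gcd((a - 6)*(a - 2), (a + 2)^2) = 1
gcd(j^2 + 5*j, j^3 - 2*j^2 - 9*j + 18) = 1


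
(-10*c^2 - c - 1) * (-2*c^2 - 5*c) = 20*c^4 + 52*c^3 + 7*c^2 + 5*c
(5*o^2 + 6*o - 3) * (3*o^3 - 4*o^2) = 15*o^5 - 2*o^4 - 33*o^3 + 12*o^2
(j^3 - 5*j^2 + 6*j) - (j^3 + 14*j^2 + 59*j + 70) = -19*j^2 - 53*j - 70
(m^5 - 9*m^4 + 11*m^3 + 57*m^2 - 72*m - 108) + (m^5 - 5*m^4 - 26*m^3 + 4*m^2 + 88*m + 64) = 2*m^5 - 14*m^4 - 15*m^3 + 61*m^2 + 16*m - 44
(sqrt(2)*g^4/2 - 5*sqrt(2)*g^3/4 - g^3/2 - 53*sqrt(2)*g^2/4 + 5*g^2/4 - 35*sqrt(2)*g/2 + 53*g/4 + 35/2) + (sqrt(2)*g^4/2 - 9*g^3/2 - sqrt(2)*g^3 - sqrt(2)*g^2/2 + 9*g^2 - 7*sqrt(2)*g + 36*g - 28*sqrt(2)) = sqrt(2)*g^4 - 5*g^3 - 9*sqrt(2)*g^3/4 - 55*sqrt(2)*g^2/4 + 41*g^2/4 - 49*sqrt(2)*g/2 + 197*g/4 - 28*sqrt(2) + 35/2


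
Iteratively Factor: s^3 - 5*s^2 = (s - 5)*(s^2) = s*(s - 5)*(s)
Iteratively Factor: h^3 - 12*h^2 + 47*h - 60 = (h - 4)*(h^2 - 8*h + 15) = (h - 4)*(h - 3)*(h - 5)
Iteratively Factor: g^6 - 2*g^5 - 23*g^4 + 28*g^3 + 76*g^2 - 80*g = (g - 1)*(g^5 - g^4 - 24*g^3 + 4*g^2 + 80*g) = (g - 5)*(g - 1)*(g^4 + 4*g^3 - 4*g^2 - 16*g) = g*(g - 5)*(g - 1)*(g^3 + 4*g^2 - 4*g - 16) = g*(g - 5)*(g - 2)*(g - 1)*(g^2 + 6*g + 8) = g*(g - 5)*(g - 2)*(g - 1)*(g + 4)*(g + 2)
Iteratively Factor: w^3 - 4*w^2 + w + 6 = (w - 2)*(w^2 - 2*w - 3) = (w - 2)*(w + 1)*(w - 3)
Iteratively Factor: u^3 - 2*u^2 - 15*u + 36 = (u - 3)*(u^2 + u - 12) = (u - 3)^2*(u + 4)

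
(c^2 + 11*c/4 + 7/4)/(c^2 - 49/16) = 4*(c + 1)/(4*c - 7)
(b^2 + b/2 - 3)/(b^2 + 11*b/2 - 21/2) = (b + 2)/(b + 7)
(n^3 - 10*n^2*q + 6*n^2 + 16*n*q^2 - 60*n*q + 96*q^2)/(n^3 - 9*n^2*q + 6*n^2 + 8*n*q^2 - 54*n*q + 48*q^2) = (-n + 2*q)/(-n + q)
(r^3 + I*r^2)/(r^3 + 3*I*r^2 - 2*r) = r/(r + 2*I)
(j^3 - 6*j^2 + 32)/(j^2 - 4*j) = j - 2 - 8/j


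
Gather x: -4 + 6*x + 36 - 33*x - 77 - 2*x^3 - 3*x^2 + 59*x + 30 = -2*x^3 - 3*x^2 + 32*x - 15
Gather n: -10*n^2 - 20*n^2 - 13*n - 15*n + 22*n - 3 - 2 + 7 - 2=-30*n^2 - 6*n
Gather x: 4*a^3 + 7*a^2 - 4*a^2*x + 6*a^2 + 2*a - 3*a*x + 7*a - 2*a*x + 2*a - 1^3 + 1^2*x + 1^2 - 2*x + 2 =4*a^3 + 13*a^2 + 11*a + x*(-4*a^2 - 5*a - 1) + 2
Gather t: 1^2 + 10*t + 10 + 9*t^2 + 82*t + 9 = 9*t^2 + 92*t + 20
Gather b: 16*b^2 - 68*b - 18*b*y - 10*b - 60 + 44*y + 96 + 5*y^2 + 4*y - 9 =16*b^2 + b*(-18*y - 78) + 5*y^2 + 48*y + 27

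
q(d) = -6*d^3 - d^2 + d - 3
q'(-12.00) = -2567.00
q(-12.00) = 10209.00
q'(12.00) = -2615.00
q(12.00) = -10503.00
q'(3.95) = -287.74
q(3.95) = -384.43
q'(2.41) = -108.37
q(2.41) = -90.38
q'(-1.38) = -30.52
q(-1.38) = 9.48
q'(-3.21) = -178.05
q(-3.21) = 181.94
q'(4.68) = -402.60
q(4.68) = -635.24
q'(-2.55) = -110.94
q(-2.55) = 87.44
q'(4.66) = -399.20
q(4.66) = -627.22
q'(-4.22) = -311.11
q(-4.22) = 425.88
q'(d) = -18*d^2 - 2*d + 1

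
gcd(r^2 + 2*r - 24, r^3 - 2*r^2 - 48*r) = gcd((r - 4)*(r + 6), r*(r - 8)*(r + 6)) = r + 6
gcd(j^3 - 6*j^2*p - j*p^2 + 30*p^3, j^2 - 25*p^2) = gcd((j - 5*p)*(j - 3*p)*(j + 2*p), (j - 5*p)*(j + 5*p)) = -j + 5*p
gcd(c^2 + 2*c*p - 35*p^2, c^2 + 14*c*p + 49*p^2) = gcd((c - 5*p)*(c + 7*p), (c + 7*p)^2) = c + 7*p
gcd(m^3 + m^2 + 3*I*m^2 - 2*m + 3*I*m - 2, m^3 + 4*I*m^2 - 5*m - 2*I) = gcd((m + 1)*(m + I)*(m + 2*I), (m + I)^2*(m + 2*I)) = m^2 + 3*I*m - 2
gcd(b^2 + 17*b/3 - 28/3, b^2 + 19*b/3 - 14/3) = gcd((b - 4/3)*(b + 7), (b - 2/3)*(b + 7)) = b + 7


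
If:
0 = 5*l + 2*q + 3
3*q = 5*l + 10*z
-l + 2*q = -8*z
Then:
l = -33/80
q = -15/32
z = 21/320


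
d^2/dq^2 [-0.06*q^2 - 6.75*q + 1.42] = -0.120000000000000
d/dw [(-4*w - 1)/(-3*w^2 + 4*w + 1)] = 6*w*(-2*w - 1)/(9*w^4 - 24*w^3 + 10*w^2 + 8*w + 1)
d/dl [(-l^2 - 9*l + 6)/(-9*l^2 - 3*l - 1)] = (-78*l^2 + 110*l + 27)/(81*l^4 + 54*l^3 + 27*l^2 + 6*l + 1)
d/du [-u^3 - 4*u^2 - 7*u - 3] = -3*u^2 - 8*u - 7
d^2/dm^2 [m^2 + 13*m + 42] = 2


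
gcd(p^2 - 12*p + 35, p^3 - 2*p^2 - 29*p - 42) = p - 7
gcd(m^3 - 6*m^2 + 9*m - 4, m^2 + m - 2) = m - 1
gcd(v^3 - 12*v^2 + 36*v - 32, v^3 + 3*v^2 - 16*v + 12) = v - 2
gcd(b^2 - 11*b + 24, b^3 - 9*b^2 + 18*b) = b - 3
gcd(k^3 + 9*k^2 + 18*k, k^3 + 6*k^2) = k^2 + 6*k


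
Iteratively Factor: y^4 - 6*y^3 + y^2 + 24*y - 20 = (y - 5)*(y^3 - y^2 - 4*y + 4) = (y - 5)*(y + 2)*(y^2 - 3*y + 2) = (y - 5)*(y - 2)*(y + 2)*(y - 1)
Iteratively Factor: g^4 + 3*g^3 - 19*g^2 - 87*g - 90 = (g + 3)*(g^3 - 19*g - 30) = (g - 5)*(g + 3)*(g^2 + 5*g + 6) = (g - 5)*(g + 2)*(g + 3)*(g + 3)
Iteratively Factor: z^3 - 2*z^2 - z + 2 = (z - 1)*(z^2 - z - 2) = (z - 1)*(z + 1)*(z - 2)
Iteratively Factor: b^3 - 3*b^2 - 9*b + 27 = (b - 3)*(b^2 - 9) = (b - 3)^2*(b + 3)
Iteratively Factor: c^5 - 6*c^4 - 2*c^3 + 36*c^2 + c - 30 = (c + 1)*(c^4 - 7*c^3 + 5*c^2 + 31*c - 30) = (c - 1)*(c + 1)*(c^3 - 6*c^2 - c + 30) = (c - 5)*(c - 1)*(c + 1)*(c^2 - c - 6) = (c - 5)*(c - 3)*(c - 1)*(c + 1)*(c + 2)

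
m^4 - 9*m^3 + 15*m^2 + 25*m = m*(m - 5)^2*(m + 1)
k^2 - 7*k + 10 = (k - 5)*(k - 2)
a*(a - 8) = a^2 - 8*a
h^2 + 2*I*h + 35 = (h - 5*I)*(h + 7*I)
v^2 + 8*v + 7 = (v + 1)*(v + 7)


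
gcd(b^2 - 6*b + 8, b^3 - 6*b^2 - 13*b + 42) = b - 2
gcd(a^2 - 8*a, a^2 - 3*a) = a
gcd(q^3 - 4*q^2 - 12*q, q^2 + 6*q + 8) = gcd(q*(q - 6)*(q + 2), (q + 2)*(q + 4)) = q + 2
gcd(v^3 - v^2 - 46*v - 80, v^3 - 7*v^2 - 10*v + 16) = v^2 - 6*v - 16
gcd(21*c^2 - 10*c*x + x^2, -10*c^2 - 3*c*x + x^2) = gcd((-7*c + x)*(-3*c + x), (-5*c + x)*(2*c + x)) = 1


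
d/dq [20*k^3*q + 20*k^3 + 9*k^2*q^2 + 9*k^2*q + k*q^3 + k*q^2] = k*(20*k^2 + 18*k*q + 9*k + 3*q^2 + 2*q)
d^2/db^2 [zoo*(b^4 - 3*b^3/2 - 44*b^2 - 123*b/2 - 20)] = zoo*(b^2 + b + 1)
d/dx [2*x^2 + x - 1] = 4*x + 1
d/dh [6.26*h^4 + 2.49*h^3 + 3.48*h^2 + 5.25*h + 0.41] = 25.04*h^3 + 7.47*h^2 + 6.96*h + 5.25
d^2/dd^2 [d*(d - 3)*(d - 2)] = 6*d - 10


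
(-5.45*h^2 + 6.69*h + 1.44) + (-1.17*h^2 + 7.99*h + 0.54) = -6.62*h^2 + 14.68*h + 1.98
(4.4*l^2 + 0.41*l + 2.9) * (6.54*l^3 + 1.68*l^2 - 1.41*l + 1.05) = 28.776*l^5 + 10.0734*l^4 + 13.4508*l^3 + 8.9139*l^2 - 3.6585*l + 3.045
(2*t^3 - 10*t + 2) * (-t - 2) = -2*t^4 - 4*t^3 + 10*t^2 + 18*t - 4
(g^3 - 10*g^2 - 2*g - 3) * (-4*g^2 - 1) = -4*g^5 + 40*g^4 + 7*g^3 + 22*g^2 + 2*g + 3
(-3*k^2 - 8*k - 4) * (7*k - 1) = -21*k^3 - 53*k^2 - 20*k + 4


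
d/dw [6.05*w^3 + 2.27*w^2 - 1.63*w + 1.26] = 18.15*w^2 + 4.54*w - 1.63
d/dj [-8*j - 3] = -8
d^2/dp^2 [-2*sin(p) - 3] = 2*sin(p)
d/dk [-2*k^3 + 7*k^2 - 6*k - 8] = -6*k^2 + 14*k - 6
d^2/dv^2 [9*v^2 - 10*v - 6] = 18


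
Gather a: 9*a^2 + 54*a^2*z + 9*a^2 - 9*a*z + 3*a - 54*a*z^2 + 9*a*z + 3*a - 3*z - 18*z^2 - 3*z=a^2*(54*z + 18) + a*(6 - 54*z^2) - 18*z^2 - 6*z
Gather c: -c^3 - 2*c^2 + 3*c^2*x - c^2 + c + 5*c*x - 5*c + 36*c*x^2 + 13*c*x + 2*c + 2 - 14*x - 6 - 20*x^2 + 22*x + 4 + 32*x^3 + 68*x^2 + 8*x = -c^3 + c^2*(3*x - 3) + c*(36*x^2 + 18*x - 2) + 32*x^3 + 48*x^2 + 16*x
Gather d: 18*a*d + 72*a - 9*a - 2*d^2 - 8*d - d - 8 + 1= 63*a - 2*d^2 + d*(18*a - 9) - 7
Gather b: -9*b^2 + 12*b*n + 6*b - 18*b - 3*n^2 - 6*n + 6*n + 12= -9*b^2 + b*(12*n - 12) - 3*n^2 + 12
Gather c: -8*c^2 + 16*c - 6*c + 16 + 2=-8*c^2 + 10*c + 18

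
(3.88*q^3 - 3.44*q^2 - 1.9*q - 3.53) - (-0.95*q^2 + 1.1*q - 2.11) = 3.88*q^3 - 2.49*q^2 - 3.0*q - 1.42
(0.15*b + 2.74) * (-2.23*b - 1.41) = -0.3345*b^2 - 6.3217*b - 3.8634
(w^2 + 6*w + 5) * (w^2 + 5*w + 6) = w^4 + 11*w^3 + 41*w^2 + 61*w + 30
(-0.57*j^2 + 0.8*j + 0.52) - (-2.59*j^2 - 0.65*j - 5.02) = 2.02*j^2 + 1.45*j + 5.54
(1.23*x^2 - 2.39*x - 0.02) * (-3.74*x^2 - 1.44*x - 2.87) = -4.6002*x^4 + 7.1674*x^3 - 0.0136999999999996*x^2 + 6.8881*x + 0.0574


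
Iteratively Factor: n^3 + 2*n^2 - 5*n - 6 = (n + 3)*(n^2 - n - 2) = (n + 1)*(n + 3)*(n - 2)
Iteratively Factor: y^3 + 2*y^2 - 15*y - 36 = (y + 3)*(y^2 - y - 12) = (y - 4)*(y + 3)*(y + 3)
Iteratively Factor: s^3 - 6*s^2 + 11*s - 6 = (s - 3)*(s^2 - 3*s + 2) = (s - 3)*(s - 2)*(s - 1)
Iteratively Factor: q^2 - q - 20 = (q + 4)*(q - 5)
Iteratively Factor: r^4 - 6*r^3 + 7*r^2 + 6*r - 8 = (r - 2)*(r^3 - 4*r^2 - r + 4) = (r - 2)*(r - 1)*(r^2 - 3*r - 4) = (r - 2)*(r - 1)*(r + 1)*(r - 4)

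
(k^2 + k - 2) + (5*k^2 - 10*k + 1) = 6*k^2 - 9*k - 1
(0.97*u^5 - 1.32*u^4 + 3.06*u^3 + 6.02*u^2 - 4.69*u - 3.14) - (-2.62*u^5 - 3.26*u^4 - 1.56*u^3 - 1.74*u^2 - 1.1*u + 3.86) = 3.59*u^5 + 1.94*u^4 + 4.62*u^3 + 7.76*u^2 - 3.59*u - 7.0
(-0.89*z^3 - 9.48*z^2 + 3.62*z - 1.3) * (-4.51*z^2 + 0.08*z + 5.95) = 4.0139*z^5 + 42.6836*z^4 - 22.3801*z^3 - 50.2534*z^2 + 21.435*z - 7.735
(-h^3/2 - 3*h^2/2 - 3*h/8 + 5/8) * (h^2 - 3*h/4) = -h^5/2 - 9*h^4/8 + 3*h^3/4 + 29*h^2/32 - 15*h/32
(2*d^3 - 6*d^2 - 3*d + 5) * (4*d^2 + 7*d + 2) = 8*d^5 - 10*d^4 - 50*d^3 - 13*d^2 + 29*d + 10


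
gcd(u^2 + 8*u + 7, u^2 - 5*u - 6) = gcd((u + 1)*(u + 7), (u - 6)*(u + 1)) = u + 1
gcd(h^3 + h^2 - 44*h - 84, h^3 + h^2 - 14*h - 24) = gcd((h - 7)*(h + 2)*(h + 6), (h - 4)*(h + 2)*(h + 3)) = h + 2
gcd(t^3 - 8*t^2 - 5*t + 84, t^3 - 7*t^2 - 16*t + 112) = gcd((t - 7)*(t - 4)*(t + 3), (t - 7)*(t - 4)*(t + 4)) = t^2 - 11*t + 28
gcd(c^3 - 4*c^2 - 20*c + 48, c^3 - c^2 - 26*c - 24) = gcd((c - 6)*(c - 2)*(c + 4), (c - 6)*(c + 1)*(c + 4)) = c^2 - 2*c - 24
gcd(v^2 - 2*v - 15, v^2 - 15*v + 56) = 1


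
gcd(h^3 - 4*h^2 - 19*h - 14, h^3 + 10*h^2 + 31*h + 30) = h + 2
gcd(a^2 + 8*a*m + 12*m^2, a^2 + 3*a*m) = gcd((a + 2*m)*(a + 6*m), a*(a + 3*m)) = 1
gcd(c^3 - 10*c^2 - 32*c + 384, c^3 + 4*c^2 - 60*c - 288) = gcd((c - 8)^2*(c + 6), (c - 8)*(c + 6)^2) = c^2 - 2*c - 48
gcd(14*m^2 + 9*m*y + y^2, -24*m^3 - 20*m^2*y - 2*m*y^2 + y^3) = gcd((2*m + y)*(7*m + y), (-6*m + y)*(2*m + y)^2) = 2*m + y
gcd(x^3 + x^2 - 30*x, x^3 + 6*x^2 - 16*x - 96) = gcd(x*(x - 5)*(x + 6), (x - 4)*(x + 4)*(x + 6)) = x + 6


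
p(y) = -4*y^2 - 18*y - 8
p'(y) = -8*y - 18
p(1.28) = -37.59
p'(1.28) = -28.24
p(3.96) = -142.01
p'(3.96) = -49.68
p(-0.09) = -6.41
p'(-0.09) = -17.28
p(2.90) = -93.84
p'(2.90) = -41.20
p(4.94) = -194.53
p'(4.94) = -57.52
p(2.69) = -85.36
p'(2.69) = -39.52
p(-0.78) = 3.61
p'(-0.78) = -11.76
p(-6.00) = -44.00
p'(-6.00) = 30.00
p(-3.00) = 10.00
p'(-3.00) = 6.00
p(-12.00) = -368.00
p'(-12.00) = 78.00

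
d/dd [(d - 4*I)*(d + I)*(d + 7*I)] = 3*d^2 + 8*I*d + 25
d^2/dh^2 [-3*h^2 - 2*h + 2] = -6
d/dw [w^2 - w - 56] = 2*w - 1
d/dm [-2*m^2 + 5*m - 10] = 5 - 4*m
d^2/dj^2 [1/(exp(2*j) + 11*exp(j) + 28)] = (2*(2*exp(j) + 11)^2*exp(j) - (4*exp(j) + 11)*(exp(2*j) + 11*exp(j) + 28))*exp(j)/(exp(2*j) + 11*exp(j) + 28)^3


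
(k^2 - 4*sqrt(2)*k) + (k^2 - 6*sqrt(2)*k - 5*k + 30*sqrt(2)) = 2*k^2 - 10*sqrt(2)*k - 5*k + 30*sqrt(2)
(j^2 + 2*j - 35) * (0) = 0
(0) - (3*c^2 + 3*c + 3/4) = -3*c^2 - 3*c - 3/4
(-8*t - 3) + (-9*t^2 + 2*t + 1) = -9*t^2 - 6*t - 2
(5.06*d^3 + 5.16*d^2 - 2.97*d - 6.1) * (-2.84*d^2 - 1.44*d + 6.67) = -14.3704*d^5 - 21.9408*d^4 + 34.7546*d^3 + 56.018*d^2 - 11.0259*d - 40.687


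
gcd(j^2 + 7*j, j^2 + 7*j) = j^2 + 7*j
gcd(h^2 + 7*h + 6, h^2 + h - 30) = h + 6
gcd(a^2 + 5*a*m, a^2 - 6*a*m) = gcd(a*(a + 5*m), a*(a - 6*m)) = a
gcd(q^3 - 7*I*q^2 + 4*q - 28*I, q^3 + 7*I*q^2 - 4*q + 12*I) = q + 2*I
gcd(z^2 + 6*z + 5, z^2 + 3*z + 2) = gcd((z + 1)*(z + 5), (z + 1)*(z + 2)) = z + 1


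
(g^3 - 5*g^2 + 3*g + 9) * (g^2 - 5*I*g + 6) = g^5 - 5*g^4 - 5*I*g^4 + 9*g^3 + 25*I*g^3 - 21*g^2 - 15*I*g^2 + 18*g - 45*I*g + 54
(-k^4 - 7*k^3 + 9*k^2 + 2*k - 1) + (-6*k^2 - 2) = -k^4 - 7*k^3 + 3*k^2 + 2*k - 3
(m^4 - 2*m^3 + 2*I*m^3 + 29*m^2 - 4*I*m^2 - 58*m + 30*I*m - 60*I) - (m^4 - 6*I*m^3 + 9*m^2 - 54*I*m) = -2*m^3 + 8*I*m^3 + 20*m^2 - 4*I*m^2 - 58*m + 84*I*m - 60*I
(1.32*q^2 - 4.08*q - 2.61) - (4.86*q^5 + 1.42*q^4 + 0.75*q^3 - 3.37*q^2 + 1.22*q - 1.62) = -4.86*q^5 - 1.42*q^4 - 0.75*q^3 + 4.69*q^2 - 5.3*q - 0.99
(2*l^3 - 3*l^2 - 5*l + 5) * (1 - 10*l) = -20*l^4 + 32*l^3 + 47*l^2 - 55*l + 5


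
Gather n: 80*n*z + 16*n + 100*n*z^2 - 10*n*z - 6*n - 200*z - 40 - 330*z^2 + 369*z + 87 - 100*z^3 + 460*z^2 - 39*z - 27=n*(100*z^2 + 70*z + 10) - 100*z^3 + 130*z^2 + 130*z + 20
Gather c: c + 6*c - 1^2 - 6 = 7*c - 7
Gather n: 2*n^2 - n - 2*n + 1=2*n^2 - 3*n + 1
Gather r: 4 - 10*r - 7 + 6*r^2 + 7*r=6*r^2 - 3*r - 3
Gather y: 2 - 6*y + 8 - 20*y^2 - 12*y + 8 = -20*y^2 - 18*y + 18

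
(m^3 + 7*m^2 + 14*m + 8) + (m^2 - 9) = m^3 + 8*m^2 + 14*m - 1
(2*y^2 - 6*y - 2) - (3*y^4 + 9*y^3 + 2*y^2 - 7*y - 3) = -3*y^4 - 9*y^3 + y + 1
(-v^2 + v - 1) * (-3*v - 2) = 3*v^3 - v^2 + v + 2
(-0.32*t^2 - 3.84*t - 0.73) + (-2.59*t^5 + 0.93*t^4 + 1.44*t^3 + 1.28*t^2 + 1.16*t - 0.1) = -2.59*t^5 + 0.93*t^4 + 1.44*t^3 + 0.96*t^2 - 2.68*t - 0.83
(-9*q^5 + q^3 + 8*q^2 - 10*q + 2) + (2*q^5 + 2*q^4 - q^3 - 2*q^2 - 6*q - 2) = -7*q^5 + 2*q^4 + 6*q^2 - 16*q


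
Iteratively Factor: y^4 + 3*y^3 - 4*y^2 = (y)*(y^3 + 3*y^2 - 4*y) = y*(y + 4)*(y^2 - y) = y^2*(y + 4)*(y - 1)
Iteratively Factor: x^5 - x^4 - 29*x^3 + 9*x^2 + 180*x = (x + 3)*(x^4 - 4*x^3 - 17*x^2 + 60*x) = (x - 3)*(x + 3)*(x^3 - x^2 - 20*x) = (x - 5)*(x - 3)*(x + 3)*(x^2 + 4*x) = x*(x - 5)*(x - 3)*(x + 3)*(x + 4)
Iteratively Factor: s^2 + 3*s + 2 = (s + 2)*(s + 1)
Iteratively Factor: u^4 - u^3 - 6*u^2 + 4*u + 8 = (u + 1)*(u^3 - 2*u^2 - 4*u + 8) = (u - 2)*(u + 1)*(u^2 - 4) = (u - 2)^2*(u + 1)*(u + 2)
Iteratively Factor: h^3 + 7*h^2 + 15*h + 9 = (h + 3)*(h^2 + 4*h + 3) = (h + 3)^2*(h + 1)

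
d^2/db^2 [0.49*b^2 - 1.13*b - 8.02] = 0.980000000000000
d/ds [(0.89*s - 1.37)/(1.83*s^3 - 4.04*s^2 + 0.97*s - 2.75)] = (-3.2574*s^3 + 11.1169*s^2 - 11.0696*s - 1.1186)/(3.3489*s^6 - 14.7864*s^5 + 19.8718*s^4 - 17.9026*s^3 + 23.1609*s^2 - 5.335*s + 7.5625)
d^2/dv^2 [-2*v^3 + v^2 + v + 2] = 2 - 12*v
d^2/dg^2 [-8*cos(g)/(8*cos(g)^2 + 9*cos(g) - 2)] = 16*(-36*(1 - cos(g)^2)^2 + 32*cos(g)^5 - 16*cos(g)^3 - 63*cos(g)^2 - 46*cos(g) + 18)/(8*cos(g)^2 + 9*cos(g) - 2)^3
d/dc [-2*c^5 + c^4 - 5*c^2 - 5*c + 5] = -10*c^4 + 4*c^3 - 10*c - 5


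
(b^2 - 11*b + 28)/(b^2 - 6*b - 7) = (b - 4)/(b + 1)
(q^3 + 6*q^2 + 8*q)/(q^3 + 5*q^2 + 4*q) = (q + 2)/(q + 1)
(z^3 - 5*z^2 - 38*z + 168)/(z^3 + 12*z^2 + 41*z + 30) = (z^2 - 11*z + 28)/(z^2 + 6*z + 5)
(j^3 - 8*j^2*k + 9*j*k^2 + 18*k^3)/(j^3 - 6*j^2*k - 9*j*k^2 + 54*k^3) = (j + k)/(j + 3*k)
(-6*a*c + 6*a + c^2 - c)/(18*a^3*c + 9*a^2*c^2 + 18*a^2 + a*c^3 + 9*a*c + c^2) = (-6*a*c + 6*a + c^2 - c)/(18*a^3*c + 9*a^2*c^2 + 18*a^2 + a*c^3 + 9*a*c + c^2)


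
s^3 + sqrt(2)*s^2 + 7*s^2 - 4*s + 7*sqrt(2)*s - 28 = (s + 7)*(s - sqrt(2))*(s + 2*sqrt(2))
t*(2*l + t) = 2*l*t + t^2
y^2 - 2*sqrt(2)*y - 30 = (y - 5*sqrt(2))*(y + 3*sqrt(2))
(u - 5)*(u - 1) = u^2 - 6*u + 5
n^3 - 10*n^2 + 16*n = n*(n - 8)*(n - 2)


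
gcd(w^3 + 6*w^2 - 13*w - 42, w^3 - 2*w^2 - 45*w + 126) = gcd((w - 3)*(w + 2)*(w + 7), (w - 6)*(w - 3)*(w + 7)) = w^2 + 4*w - 21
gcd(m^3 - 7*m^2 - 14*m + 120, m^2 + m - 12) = m + 4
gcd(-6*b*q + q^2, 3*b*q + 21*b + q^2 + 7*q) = 1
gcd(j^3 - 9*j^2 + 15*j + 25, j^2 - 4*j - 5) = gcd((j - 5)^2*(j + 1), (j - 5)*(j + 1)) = j^2 - 4*j - 5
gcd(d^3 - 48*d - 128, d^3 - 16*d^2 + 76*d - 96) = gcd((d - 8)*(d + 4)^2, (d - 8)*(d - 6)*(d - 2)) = d - 8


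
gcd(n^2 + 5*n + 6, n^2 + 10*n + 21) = n + 3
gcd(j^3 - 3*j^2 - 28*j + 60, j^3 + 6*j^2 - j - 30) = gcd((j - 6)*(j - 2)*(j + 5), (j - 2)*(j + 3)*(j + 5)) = j^2 + 3*j - 10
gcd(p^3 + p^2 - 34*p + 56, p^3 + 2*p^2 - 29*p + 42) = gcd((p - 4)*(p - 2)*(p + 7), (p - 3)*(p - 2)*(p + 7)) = p^2 + 5*p - 14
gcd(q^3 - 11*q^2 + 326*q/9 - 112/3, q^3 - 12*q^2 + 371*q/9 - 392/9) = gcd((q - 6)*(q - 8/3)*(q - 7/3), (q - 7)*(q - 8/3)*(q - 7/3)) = q^2 - 5*q + 56/9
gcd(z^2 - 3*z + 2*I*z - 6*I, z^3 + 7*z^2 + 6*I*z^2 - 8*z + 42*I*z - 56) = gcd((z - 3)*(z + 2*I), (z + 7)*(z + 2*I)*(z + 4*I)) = z + 2*I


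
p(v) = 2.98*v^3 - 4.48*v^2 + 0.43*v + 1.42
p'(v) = 8.94*v^2 - 8.96*v + 0.43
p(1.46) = 1.77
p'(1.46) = 6.40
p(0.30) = 1.23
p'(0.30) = -1.45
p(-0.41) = 0.29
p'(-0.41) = 5.61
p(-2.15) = -49.83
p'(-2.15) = 61.02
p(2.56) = 23.16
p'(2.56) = 36.08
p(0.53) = 0.83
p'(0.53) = -1.81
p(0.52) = 0.85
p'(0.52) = -1.81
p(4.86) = 239.77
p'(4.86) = 168.04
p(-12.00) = -5798.30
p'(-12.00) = 1395.31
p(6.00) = 486.40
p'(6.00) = 268.51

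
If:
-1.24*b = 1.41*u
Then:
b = -1.13709677419355*u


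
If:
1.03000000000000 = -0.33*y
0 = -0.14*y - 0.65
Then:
No Solution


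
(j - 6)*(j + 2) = j^2 - 4*j - 12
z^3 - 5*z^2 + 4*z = z*(z - 4)*(z - 1)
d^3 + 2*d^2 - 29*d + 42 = (d - 3)*(d - 2)*(d + 7)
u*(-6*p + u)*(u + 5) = -6*p*u^2 - 30*p*u + u^3 + 5*u^2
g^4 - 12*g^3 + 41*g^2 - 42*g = g*(g - 7)*(g - 3)*(g - 2)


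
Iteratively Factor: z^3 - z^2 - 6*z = (z + 2)*(z^2 - 3*z) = z*(z + 2)*(z - 3)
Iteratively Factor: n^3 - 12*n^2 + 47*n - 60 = (n - 3)*(n^2 - 9*n + 20) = (n - 4)*(n - 3)*(n - 5)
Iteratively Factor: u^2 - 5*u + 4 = (u - 4)*(u - 1)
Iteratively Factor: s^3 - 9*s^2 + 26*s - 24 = (s - 4)*(s^2 - 5*s + 6) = (s - 4)*(s - 2)*(s - 3)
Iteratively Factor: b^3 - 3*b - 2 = (b + 1)*(b^2 - b - 2) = (b - 2)*(b + 1)*(b + 1)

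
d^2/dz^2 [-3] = 0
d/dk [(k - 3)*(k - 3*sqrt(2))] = 2*k - 3*sqrt(2) - 3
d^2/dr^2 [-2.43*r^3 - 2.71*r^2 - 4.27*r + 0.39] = -14.58*r - 5.42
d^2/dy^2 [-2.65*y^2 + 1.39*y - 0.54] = -5.30000000000000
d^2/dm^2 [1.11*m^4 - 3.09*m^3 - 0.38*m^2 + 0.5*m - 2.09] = 13.32*m^2 - 18.54*m - 0.76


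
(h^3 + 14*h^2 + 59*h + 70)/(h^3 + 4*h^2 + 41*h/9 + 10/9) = 9*(h^2 + 12*h + 35)/(9*h^2 + 18*h + 5)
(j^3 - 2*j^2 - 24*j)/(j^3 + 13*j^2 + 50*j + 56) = j*(j - 6)/(j^2 + 9*j + 14)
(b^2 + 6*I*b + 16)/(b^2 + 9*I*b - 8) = (b - 2*I)/(b + I)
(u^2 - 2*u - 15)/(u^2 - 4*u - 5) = (u + 3)/(u + 1)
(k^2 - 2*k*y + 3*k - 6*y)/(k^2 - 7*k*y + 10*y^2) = (-k - 3)/(-k + 5*y)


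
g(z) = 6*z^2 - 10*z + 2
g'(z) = 12*z - 10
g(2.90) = 23.46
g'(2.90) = 24.80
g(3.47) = 39.55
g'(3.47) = 31.64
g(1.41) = -0.17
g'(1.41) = 6.92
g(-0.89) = 15.65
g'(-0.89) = -20.68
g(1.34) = -0.63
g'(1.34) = 6.08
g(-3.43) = 106.89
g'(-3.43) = -51.16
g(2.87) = 22.72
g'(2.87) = 24.44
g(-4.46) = 165.95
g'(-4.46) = -63.52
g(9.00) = 398.00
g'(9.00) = 98.00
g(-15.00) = 1502.00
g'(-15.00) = -190.00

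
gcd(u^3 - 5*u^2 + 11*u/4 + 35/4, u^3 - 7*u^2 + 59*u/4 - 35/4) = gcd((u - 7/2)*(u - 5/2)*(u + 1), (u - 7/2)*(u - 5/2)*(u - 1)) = u^2 - 6*u + 35/4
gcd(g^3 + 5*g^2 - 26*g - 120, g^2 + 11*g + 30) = g + 6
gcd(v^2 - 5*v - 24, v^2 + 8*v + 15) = v + 3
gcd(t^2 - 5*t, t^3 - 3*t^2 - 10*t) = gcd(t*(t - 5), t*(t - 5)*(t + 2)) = t^2 - 5*t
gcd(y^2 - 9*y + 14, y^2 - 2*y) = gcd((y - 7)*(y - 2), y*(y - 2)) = y - 2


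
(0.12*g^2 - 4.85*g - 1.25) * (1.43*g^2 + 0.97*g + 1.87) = 0.1716*g^4 - 6.8191*g^3 - 6.2676*g^2 - 10.282*g - 2.3375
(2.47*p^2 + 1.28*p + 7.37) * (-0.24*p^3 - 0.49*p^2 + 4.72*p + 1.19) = -0.5928*p^5 - 1.5175*p^4 + 9.2624*p^3 + 5.3696*p^2 + 36.3096*p + 8.7703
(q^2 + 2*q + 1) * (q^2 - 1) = q^4 + 2*q^3 - 2*q - 1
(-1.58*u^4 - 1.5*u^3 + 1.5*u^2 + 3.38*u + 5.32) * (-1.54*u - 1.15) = 2.4332*u^5 + 4.127*u^4 - 0.585*u^3 - 6.9302*u^2 - 12.0798*u - 6.118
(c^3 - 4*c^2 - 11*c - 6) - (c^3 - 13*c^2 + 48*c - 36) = 9*c^2 - 59*c + 30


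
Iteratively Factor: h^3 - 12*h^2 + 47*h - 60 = (h - 4)*(h^2 - 8*h + 15) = (h - 4)*(h - 3)*(h - 5)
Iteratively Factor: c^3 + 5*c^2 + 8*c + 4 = (c + 2)*(c^2 + 3*c + 2) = (c + 2)^2*(c + 1)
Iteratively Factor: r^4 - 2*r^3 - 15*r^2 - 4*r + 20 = (r + 2)*(r^3 - 4*r^2 - 7*r + 10) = (r + 2)^2*(r^2 - 6*r + 5) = (r - 1)*(r + 2)^2*(r - 5)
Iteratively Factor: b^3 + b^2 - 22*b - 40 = (b - 5)*(b^2 + 6*b + 8) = (b - 5)*(b + 2)*(b + 4)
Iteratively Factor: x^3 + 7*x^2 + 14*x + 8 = (x + 4)*(x^2 + 3*x + 2) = (x + 1)*(x + 4)*(x + 2)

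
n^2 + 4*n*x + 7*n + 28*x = (n + 7)*(n + 4*x)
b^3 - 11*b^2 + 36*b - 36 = (b - 6)*(b - 3)*(b - 2)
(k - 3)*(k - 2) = k^2 - 5*k + 6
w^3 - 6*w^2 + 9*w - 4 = (w - 4)*(w - 1)^2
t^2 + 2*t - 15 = (t - 3)*(t + 5)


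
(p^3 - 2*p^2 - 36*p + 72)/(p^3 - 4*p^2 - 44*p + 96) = (p - 6)/(p - 8)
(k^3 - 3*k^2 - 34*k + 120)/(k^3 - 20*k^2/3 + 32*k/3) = 3*(k^2 + k - 30)/(k*(3*k - 8))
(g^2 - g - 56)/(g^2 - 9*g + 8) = (g + 7)/(g - 1)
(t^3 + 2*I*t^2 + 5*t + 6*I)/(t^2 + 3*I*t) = t - I + 2/t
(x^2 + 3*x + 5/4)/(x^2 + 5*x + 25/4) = (2*x + 1)/(2*x + 5)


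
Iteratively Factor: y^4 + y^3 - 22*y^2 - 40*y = (y - 5)*(y^3 + 6*y^2 + 8*y) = y*(y - 5)*(y^2 + 6*y + 8) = y*(y - 5)*(y + 4)*(y + 2)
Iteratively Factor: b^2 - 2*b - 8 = (b + 2)*(b - 4)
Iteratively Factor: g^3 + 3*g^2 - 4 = (g + 2)*(g^2 + g - 2) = (g - 1)*(g + 2)*(g + 2)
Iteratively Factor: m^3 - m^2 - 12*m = (m + 3)*(m^2 - 4*m) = m*(m + 3)*(m - 4)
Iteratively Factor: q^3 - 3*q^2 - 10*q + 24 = (q + 3)*(q^2 - 6*q + 8) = (q - 4)*(q + 3)*(q - 2)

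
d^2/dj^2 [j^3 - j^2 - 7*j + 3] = 6*j - 2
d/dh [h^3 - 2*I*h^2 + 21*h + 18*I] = 3*h^2 - 4*I*h + 21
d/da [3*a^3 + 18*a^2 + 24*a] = 9*a^2 + 36*a + 24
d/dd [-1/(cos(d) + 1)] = -sin(d)/(cos(d) + 1)^2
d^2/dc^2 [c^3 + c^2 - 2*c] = 6*c + 2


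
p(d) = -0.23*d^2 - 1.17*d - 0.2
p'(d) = -0.46*d - 1.17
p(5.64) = -14.12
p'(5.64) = -3.76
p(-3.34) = 1.14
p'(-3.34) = 0.37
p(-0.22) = 0.05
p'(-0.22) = -1.07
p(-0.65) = 0.46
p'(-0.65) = -0.87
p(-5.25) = -0.40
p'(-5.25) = 1.24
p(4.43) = -9.90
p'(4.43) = -3.21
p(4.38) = -9.74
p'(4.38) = -3.18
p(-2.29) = 1.27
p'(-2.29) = -0.12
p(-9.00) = -8.30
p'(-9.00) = 2.97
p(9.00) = -29.36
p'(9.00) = -5.31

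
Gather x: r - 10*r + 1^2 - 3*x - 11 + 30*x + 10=-9*r + 27*x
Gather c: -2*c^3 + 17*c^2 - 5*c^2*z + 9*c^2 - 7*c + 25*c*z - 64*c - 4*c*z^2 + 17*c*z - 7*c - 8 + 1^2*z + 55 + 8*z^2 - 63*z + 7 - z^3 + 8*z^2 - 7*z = -2*c^3 + c^2*(26 - 5*z) + c*(-4*z^2 + 42*z - 78) - z^3 + 16*z^2 - 69*z + 54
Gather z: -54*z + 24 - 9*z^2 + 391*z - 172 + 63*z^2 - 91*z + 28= 54*z^2 + 246*z - 120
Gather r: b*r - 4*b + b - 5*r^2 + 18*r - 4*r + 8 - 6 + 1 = -3*b - 5*r^2 + r*(b + 14) + 3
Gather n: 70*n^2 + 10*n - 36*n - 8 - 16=70*n^2 - 26*n - 24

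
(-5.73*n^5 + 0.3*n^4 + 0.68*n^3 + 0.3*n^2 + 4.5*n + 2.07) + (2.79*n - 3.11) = -5.73*n^5 + 0.3*n^4 + 0.68*n^3 + 0.3*n^2 + 7.29*n - 1.04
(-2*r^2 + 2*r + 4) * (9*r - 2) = -18*r^3 + 22*r^2 + 32*r - 8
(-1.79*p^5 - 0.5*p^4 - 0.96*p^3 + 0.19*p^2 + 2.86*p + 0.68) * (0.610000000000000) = -1.0919*p^5 - 0.305*p^4 - 0.5856*p^3 + 0.1159*p^2 + 1.7446*p + 0.4148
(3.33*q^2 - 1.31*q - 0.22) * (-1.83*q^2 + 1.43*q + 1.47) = -6.0939*q^4 + 7.1592*q^3 + 3.4244*q^2 - 2.2403*q - 0.3234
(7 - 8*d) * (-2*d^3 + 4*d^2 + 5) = 16*d^4 - 46*d^3 + 28*d^2 - 40*d + 35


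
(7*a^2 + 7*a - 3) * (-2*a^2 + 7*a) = -14*a^4 + 35*a^3 + 55*a^2 - 21*a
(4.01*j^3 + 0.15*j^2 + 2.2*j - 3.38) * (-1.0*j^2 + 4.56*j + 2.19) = -4.01*j^5 + 18.1356*j^4 + 7.2659*j^3 + 13.7405*j^2 - 10.5948*j - 7.4022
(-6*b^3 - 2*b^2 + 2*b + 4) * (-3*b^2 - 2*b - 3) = 18*b^5 + 18*b^4 + 16*b^3 - 10*b^2 - 14*b - 12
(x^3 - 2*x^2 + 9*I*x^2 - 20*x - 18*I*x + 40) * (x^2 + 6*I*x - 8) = x^5 - 2*x^4 + 15*I*x^4 - 82*x^3 - 30*I*x^3 + 164*x^2 - 192*I*x^2 + 160*x + 384*I*x - 320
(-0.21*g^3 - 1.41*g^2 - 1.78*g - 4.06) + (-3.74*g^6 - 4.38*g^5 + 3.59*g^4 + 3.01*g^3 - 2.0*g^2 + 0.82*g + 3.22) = -3.74*g^6 - 4.38*g^5 + 3.59*g^4 + 2.8*g^3 - 3.41*g^2 - 0.96*g - 0.839999999999999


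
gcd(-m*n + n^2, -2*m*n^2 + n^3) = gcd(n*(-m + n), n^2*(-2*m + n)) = n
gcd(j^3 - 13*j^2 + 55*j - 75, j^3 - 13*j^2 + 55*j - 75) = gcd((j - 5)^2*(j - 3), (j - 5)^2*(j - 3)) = j^3 - 13*j^2 + 55*j - 75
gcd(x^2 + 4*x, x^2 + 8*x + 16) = x + 4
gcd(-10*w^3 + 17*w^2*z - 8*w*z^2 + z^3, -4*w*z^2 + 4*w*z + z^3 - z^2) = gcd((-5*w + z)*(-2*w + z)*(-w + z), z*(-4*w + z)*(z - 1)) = 1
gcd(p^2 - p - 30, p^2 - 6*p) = p - 6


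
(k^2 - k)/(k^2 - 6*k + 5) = k/(k - 5)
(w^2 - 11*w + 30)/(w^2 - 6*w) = (w - 5)/w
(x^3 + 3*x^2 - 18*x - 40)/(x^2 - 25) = (x^2 - 2*x - 8)/(x - 5)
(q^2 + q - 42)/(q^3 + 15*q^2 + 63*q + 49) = (q - 6)/(q^2 + 8*q + 7)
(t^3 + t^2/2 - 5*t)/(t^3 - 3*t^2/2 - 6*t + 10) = t/(t - 2)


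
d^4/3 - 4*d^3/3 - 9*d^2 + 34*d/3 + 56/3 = (d/3 + 1/3)*(d - 7)*(d - 2)*(d + 4)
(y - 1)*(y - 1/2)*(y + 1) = y^3 - y^2/2 - y + 1/2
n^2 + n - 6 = (n - 2)*(n + 3)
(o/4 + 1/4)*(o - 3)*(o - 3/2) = o^3/4 - 7*o^2/8 + 9/8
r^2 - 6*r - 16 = (r - 8)*(r + 2)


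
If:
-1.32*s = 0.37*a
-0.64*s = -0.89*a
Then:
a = 0.00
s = 0.00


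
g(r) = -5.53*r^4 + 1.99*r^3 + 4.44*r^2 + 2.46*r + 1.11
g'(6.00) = -4507.26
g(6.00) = -6561.33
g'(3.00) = -514.41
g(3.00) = -345.75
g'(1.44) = -38.42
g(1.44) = -3.98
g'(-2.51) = 367.57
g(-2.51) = -228.05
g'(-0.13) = 1.46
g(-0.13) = 0.86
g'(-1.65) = 103.43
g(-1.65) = -40.79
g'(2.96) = -492.62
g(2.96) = -325.61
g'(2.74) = -383.42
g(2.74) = -229.57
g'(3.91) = -1193.80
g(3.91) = -1094.94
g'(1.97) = -125.99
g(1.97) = -44.89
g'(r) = -22.12*r^3 + 5.97*r^2 + 8.88*r + 2.46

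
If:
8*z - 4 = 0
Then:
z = 1/2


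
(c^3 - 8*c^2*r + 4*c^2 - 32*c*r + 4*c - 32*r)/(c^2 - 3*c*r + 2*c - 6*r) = (-c^2 + 8*c*r - 2*c + 16*r)/(-c + 3*r)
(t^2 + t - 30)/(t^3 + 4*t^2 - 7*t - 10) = (t^2 + t - 30)/(t^3 + 4*t^2 - 7*t - 10)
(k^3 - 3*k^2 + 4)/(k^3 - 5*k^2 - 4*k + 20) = (k^2 - k - 2)/(k^2 - 3*k - 10)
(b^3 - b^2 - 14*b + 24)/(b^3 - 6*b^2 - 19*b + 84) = (b - 2)/(b - 7)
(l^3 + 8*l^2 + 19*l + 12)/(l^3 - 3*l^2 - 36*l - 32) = (l + 3)/(l - 8)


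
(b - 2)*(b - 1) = b^2 - 3*b + 2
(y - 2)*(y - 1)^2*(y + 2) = y^4 - 2*y^3 - 3*y^2 + 8*y - 4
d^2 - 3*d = d*(d - 3)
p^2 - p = p*(p - 1)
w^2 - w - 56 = (w - 8)*(w + 7)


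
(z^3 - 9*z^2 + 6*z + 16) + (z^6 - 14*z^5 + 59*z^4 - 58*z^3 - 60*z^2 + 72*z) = z^6 - 14*z^5 + 59*z^4 - 57*z^3 - 69*z^2 + 78*z + 16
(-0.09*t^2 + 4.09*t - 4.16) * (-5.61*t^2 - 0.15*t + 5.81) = 0.5049*t^4 - 22.9314*t^3 + 22.2012*t^2 + 24.3869*t - 24.1696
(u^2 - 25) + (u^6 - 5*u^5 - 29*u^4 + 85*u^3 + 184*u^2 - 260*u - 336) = u^6 - 5*u^5 - 29*u^4 + 85*u^3 + 185*u^2 - 260*u - 361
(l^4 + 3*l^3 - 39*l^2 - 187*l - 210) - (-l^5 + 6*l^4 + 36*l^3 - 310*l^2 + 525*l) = l^5 - 5*l^4 - 33*l^3 + 271*l^2 - 712*l - 210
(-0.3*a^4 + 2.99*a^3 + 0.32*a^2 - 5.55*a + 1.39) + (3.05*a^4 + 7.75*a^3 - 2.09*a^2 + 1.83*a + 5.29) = 2.75*a^4 + 10.74*a^3 - 1.77*a^2 - 3.72*a + 6.68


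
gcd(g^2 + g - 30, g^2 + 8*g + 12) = g + 6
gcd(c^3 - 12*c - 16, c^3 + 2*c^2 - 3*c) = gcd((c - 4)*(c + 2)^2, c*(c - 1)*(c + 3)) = 1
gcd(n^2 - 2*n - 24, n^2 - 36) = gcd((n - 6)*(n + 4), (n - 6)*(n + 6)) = n - 6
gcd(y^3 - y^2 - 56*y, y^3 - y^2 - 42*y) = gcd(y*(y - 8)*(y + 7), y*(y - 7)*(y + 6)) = y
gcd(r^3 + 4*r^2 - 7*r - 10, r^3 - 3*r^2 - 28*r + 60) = r^2 + 3*r - 10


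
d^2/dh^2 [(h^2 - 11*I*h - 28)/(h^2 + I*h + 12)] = 8*(-3*I*h^3 - 30*h^2 + 78*I*h + 94)/(h^6 + 3*I*h^5 + 33*h^4 + 71*I*h^3 + 396*h^2 + 432*I*h + 1728)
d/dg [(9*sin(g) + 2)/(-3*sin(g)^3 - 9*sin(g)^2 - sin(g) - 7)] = (54*sin(g)^3 + 99*sin(g)^2 + 36*sin(g) - 61)*cos(g)/(3*sin(g)^3 + 9*sin(g)^2 + sin(g) + 7)^2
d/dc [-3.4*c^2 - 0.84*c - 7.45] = -6.8*c - 0.84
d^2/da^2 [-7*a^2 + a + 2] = -14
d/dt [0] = 0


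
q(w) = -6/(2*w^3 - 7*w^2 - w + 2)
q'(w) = -6*(-6*w^2 + 14*w + 1)/(2*w^3 - 7*w^2 - w + 2)^2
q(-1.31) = 0.45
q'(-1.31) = 0.95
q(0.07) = -3.16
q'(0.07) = -3.25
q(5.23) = -0.07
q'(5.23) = 0.06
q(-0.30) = -3.71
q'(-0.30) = 8.59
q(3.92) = -0.55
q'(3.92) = 1.80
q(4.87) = -0.10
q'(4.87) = 0.11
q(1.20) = 1.03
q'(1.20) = -1.62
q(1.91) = 0.52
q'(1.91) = -0.26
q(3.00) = 0.60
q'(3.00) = 0.66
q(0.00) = -3.00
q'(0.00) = -1.50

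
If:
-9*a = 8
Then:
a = -8/9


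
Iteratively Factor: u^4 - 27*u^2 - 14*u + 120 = (u + 4)*(u^3 - 4*u^2 - 11*u + 30) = (u + 3)*(u + 4)*(u^2 - 7*u + 10) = (u - 5)*(u + 3)*(u + 4)*(u - 2)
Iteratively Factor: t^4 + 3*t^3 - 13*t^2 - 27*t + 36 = (t + 4)*(t^3 - t^2 - 9*t + 9) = (t - 3)*(t + 4)*(t^2 + 2*t - 3) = (t - 3)*(t + 3)*(t + 4)*(t - 1)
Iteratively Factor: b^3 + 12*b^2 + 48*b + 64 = (b + 4)*(b^2 + 8*b + 16) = (b + 4)^2*(b + 4)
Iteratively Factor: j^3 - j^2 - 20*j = (j - 5)*(j^2 + 4*j) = j*(j - 5)*(j + 4)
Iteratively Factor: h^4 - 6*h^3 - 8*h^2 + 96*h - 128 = (h - 2)*(h^3 - 4*h^2 - 16*h + 64) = (h - 4)*(h - 2)*(h^2 - 16) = (h - 4)*(h - 2)*(h + 4)*(h - 4)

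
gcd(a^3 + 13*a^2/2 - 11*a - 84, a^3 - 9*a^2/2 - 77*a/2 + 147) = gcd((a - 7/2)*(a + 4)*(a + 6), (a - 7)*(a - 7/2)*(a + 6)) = a^2 + 5*a/2 - 21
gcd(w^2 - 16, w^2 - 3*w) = 1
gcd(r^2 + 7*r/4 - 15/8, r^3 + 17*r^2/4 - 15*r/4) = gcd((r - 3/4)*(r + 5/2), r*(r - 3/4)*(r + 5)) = r - 3/4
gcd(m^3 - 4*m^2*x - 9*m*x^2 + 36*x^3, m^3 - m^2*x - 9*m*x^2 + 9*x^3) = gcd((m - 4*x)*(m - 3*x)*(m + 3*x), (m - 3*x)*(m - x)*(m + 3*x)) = -m^2 + 9*x^2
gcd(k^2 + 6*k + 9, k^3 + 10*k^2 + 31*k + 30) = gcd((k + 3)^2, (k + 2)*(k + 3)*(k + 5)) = k + 3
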